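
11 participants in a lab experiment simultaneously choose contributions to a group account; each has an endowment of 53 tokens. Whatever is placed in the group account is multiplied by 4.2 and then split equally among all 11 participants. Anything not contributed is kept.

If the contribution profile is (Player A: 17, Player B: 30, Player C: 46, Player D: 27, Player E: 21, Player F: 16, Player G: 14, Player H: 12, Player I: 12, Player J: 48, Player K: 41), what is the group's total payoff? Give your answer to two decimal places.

Total contributed: 17 + 30 + 46 + 27 + 21 + 16 + 14 + 12 + 12 + 48 + 41 = 284; total kept: 11 × 53 − 284 = 299.
The group account pays out 4.2 × 284 = 1192.80 in aggregate.
Group total = 299 + 1192.80 = 1491.80.

1491.80 tokens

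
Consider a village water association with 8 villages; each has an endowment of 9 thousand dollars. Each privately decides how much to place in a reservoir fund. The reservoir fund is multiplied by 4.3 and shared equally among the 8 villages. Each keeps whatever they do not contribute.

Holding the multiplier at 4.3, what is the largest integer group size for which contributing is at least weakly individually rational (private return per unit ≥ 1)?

Private return per unit is 4.3/(group size), which is ≥ 1 whenever the group size is ≤ 4.3.
The largest such integer is 4.

4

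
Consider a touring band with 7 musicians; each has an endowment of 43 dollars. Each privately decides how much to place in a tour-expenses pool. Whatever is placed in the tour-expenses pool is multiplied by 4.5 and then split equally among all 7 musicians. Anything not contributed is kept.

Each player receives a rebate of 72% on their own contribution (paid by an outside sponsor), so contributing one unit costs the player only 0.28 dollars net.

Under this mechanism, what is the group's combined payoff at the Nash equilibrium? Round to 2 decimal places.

Under the mechanism each unit contributed yields (4.5/7) / 0.28 = 2.2959 back to its contributor per unit of net cost, which exceeds 1, making full contribution the dominant choice for everyone.
So the Nash equilibrium is full contribution by all 7; the group earns 7 × (43 × 0.72 + 4.5 × 43) = 1571.22.

1571.22 dollars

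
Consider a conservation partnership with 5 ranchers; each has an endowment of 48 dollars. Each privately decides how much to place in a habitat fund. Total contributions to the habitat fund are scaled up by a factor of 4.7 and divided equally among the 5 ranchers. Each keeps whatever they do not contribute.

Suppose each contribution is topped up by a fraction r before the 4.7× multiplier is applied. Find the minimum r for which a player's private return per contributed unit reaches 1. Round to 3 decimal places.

With matching at rate r, one contributed unit becomes (1 + r) in the habitat fund and returns 4.7 × (1 + r) / 5 to the contributor.
Setting this equal to 1: 1 + r = 5/4.7 = 1.0638.
So the minimum matching rate is r = 1.0638 − 1 = 0.064.

0.064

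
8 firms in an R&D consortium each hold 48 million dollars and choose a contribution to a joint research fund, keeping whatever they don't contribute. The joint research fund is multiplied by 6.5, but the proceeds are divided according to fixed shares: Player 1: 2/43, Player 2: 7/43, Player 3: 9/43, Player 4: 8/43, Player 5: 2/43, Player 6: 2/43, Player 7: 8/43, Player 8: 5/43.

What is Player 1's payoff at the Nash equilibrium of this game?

Player j's private return per contributed unit is 6.5 × (j's share). Contributing is weakly dominant for j when that share is at least 1/6.5 = 0.1538, and contributing 0 is dominant otherwise.
Player 2, Player 3, Player 4 and Player 7 clear that bar, contributing 48 each; the remaining 4 contribute 0. Total contributed: 192.
Player 1 keeps 48 and receives 6.5 × 192 × 2/43 = 58.05 from the joint research fund, for a payoff of 106.05.

106.05 million dollars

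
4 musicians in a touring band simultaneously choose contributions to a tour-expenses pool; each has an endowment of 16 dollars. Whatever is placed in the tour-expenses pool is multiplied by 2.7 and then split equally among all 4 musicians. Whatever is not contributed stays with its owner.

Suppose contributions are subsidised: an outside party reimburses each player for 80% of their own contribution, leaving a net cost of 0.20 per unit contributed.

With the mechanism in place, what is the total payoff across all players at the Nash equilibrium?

Under the mechanism each unit contributed yields (2.7/4) / 0.20 = 3.3750 back to its contributor per unit of net cost, which exceeds 1, making full contribution the dominant choice for everyone.
So the Nash equilibrium is full contribution by all 4; the group earns 4 × (16 × 0.80 + 2.7 × 16) = 224.00.

224.00 dollars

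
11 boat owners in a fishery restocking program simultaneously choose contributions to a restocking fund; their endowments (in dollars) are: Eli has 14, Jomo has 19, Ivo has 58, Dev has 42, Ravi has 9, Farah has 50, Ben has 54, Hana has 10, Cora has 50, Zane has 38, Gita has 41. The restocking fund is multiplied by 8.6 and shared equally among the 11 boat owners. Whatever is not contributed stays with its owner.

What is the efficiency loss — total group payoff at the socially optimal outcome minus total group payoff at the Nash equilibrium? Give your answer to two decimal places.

The private return per contributed unit is 8.6/11 = 0.7818 < 1 for every player regardless of endowment, so the Nash equilibrium is zero contribution and the group total is Σ E_j = 14 + 19 + 58 + 42 + 9 + 50 + 54 + 10 + 50 + 38 + 41 = 385.
Each contributed unit returns 8.600 to the group, so the social optimum is full contribution by everyone: group total = 8.600 × 385 = 3311.00.
Efficiency loss = (8.600 − 1) × 385 = 2926.00.

2926.00 dollars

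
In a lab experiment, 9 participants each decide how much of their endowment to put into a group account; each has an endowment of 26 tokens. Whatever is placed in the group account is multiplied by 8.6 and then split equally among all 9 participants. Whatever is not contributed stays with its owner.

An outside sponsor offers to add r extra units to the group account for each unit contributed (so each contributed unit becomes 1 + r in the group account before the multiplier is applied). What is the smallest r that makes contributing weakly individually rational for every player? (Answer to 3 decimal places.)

With matching at rate r, one contributed unit becomes (1 + r) in the group account and returns 8.6 × (1 + r) / 9 to the contributor.
Setting this equal to 1: 1 + r = 9/8.6 = 1.0465.
So the minimum matching rate is r = 1.0465 − 1 = 0.047.

0.047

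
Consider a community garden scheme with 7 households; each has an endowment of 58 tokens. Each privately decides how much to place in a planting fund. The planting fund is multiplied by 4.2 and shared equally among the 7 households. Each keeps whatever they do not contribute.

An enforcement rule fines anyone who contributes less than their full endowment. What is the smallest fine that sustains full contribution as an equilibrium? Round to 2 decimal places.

Given the others contribute fully, the best deviation is to contribute 0 (any partial contribution still incurs the fine and gives up units whose private return 0.6000 is below 1).
Deviating from 58 to 0 saves 58 tokens but forfeits the deviator's share of the drop in the planting fund: 4.2/7 × 58 = 34.80.
So the deviation gain is 58 − 34.80 = 23.20, and the fine must be at least 23.20 tokens to wipe it out.

23.20 tokens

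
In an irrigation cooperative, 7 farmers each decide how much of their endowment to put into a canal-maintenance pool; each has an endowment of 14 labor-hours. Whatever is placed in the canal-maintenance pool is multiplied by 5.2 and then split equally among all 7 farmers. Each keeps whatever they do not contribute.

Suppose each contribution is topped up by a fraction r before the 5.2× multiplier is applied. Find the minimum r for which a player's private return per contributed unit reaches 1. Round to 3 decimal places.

With matching at rate r, one contributed unit becomes (1 + r) in the canal-maintenance pool and returns 5.2 × (1 + r) / 7 to the contributor.
Setting this equal to 1: 1 + r = 7/5.2 = 1.3462.
So the minimum matching rate is r = 1.3462 − 1 = 0.346.

0.346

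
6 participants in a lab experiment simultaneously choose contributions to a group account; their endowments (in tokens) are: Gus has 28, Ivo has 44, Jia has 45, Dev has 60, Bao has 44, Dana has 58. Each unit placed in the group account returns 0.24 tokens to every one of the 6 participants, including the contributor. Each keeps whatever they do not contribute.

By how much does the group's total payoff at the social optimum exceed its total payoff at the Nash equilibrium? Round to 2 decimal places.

122.76 tokens

The private return per contributed unit is 0.24 < 1 for everyone, so the Nash equilibrium is zero contribution and the group total is Σ E_j = 28 + 44 + 45 + 60 + 44 + 58 = 279.
Each contributed unit returns 1.440 to the group, so the social optimum is full contribution by everyone: group total = 1.440 × 279 = 401.76.
Efficiency loss = (1.440 − 1) × 279 = 122.76.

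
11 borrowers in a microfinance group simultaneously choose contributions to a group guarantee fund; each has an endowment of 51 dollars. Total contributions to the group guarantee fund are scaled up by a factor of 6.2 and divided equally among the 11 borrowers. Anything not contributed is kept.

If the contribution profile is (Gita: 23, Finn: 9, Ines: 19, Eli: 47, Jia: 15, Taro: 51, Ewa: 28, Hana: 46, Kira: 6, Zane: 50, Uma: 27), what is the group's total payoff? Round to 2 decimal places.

2230.20 dollars

Total contributed: 23 + 9 + 19 + 47 + 15 + 51 + 28 + 46 + 6 + 50 + 27 = 321; total kept: 11 × 51 − 321 = 240.
The group guarantee fund pays out 6.2 × 321 = 1990.20 in aggregate.
Group total = 240 + 1990.20 = 2230.20.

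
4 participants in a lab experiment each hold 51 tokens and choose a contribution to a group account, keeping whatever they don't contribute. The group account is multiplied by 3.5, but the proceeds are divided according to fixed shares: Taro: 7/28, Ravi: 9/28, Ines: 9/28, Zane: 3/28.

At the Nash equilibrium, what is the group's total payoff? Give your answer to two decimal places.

459.00 tokens

For player j, contributing a unit is worthwhile iff 3.5 × (j's share) ≥ 1, i.e. iff j's share is at least 0.2857.
Ravi and Ines clear that bar, contributing 51 each; the remaining 2 contribute 0. Total contributed: 102.
The group account pays out 3.5 × 102 = 357.00 in total (split across the unequal shares, but the aggregate is all that matters for the group sum).
The 2 free-riders keep 51 each, adding 102. Group total = 102 + 357.00 = 459.00.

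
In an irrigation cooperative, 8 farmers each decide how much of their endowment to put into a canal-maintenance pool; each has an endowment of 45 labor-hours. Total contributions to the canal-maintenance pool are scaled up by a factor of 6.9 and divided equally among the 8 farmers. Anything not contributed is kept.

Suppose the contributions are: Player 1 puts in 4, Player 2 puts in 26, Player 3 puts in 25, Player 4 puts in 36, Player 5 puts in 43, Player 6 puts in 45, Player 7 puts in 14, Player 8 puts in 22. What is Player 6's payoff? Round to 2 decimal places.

Total contributed: 4 + 26 + 25 + 36 + 43 + 45 + 14 + 22 = 215.
Each receives 6.9 × 215 / 8 = 185.44 from the canal-maintenance pool.
Player 6 keeps 45 − 45 = 0, so Player 6's payoff is 0 + 185.44 = 185.44.

185.44 labor-hours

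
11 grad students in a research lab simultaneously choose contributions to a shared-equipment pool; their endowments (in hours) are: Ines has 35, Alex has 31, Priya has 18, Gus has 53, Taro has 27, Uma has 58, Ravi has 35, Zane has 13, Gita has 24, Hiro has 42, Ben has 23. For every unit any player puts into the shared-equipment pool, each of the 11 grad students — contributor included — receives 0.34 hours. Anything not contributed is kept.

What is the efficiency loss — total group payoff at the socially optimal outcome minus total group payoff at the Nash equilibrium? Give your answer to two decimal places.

983.66 hours

The private return per contributed unit is 0.34 < 1 for everyone, so the Nash equilibrium is zero contribution and the group total is Σ E_j = 35 + 31 + 18 + 53 + 27 + 58 + 35 + 13 + 24 + 42 + 23 = 359.
Each contributed unit returns 3.740 to the group, so the social optimum is full contribution by everyone: group total = 3.740 × 359 = 1342.66.
Efficiency loss = (3.740 − 1) × 359 = 983.66.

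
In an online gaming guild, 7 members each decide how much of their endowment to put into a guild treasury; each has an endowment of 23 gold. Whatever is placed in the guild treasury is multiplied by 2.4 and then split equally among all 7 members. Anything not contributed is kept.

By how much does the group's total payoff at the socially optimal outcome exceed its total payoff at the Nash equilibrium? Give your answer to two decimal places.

Each contributed unit returns 2.4/7 = 0.3429 to its contributor — below 1 — so contributing 0 is dominant for every player. At the Nash equilibrium everyone keeps their 23, and the group total is 7 × 23 = 161.
Each contributed unit returns 2.400 to the group as a whole (0.3429 to each of 7 players), which exceeds 1, so the social optimum is full contribution: group total = 2.400 × 161 = 386.40.
Efficiency loss = 386.40 − 161 = 225.40.

225.40 gold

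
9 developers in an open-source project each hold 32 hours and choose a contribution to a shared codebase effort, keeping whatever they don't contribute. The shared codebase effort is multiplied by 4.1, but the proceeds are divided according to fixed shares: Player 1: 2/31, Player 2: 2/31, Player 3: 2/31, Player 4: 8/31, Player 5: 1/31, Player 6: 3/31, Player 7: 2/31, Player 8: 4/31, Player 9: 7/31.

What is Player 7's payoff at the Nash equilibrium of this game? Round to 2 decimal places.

40.46 hours

Player j's private return per contributed unit is 4.1 × (j's share). Contributing is weakly dominant for j when that share is at least 1/4.1 = 0.2439, and contributing 0 is dominant otherwise.
The only share above 0.2439 is Player 4's 8/31, contributing 32; the remaining 8 contribute 0. Total contributed: 32.
Player 7 keeps 32 and receives 4.1 × 32 × 2/31 = 8.46 from the shared codebase effort, for a payoff of 40.46.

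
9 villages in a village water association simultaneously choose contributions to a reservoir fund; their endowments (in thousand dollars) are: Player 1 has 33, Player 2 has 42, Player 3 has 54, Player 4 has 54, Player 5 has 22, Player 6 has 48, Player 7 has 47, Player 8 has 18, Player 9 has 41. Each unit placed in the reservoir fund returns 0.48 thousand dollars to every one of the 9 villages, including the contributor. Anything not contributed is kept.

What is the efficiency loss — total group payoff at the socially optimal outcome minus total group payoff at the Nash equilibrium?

1191.88 thousand dollars

The private return per contributed unit is 0.48 < 1 for everyone, so the Nash equilibrium is zero contribution and the group total is Σ E_j = 33 + 42 + 54 + 54 + 22 + 48 + 47 + 18 + 41 = 359.
Each contributed unit returns 4.320 to the group, so the social optimum is full contribution by everyone: group total = 4.320 × 359 = 1550.88.
Efficiency loss = (4.320 − 1) × 359 = 1191.88.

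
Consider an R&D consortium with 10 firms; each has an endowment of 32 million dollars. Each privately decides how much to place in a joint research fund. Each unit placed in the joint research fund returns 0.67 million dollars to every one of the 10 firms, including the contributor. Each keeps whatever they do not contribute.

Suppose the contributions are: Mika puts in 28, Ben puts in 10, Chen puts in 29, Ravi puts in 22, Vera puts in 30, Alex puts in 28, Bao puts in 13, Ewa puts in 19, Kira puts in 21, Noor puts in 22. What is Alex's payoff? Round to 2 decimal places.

Total contributed: 28 + 10 + 29 + 22 + 30 + 28 + 13 + 19 + 21 + 22 = 222.
Each receives 0.67 × 222 = 148.74 from the joint research fund.
Alex keeps 32 − 28 = 4, so Alex's payoff is 4 + 148.74 = 152.74.

152.74 million dollars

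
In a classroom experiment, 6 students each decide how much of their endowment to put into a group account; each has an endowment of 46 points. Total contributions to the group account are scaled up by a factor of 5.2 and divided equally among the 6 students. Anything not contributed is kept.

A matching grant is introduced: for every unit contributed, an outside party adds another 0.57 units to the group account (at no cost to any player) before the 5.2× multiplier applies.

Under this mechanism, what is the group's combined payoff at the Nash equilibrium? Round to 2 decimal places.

Under the mechanism each unit contributed yields 5.2 × 1.57 / 6 = 1.3607 back to its contributor per unit of net cost, which exceeds 1, making full contribution the dominant choice for everyone.
At the Nash equilibrium everyone contributes 46. Group total payoff = 5.2 × 1.57 × 276 = 2253.26.

2253.26 points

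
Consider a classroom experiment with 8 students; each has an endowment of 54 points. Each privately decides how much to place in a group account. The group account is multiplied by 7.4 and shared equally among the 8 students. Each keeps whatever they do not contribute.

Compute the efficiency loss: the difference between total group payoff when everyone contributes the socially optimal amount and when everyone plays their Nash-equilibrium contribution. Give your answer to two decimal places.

2764.80 points

Each contributed unit returns 7.4/8 = 0.9250 to its contributor — below 1 — so contributing 0 is dominant for every player. At the Nash equilibrium everyone keeps their 54, and the group total is 8 × 54 = 432.
Each contributed unit returns 7.400 to the group as a whole (0.9250 to each of 8 players), which exceeds 1, so the social optimum is full contribution: group total = 7.400 × 432 = 3196.80.
Efficiency loss = 3196.80 − 432 = 2764.80.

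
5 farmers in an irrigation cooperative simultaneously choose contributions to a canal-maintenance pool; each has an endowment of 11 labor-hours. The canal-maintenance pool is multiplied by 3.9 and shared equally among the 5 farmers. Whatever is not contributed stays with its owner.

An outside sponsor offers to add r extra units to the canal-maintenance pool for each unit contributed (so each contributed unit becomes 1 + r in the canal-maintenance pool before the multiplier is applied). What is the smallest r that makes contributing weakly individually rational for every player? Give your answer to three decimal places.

0.282

With matching at rate r, one contributed unit becomes (1 + r) in the canal-maintenance pool and returns 3.9 × (1 + r) / 5 to the contributor.
Setting this equal to 1: 1 + r = 5/3.9 = 1.2821.
So the minimum matching rate is r = 1.2821 − 1 = 0.282.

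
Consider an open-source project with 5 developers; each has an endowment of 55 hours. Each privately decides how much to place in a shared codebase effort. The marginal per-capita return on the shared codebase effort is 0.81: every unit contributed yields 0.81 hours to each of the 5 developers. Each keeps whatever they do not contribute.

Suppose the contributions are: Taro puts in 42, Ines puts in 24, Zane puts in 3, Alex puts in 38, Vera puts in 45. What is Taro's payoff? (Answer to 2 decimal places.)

136.12 hours

Total contributed: 42 + 24 + 3 + 38 + 45 = 152.
Each receives 0.81 × 152 = 123.12 from the shared codebase effort.
Taro keeps 55 − 42 = 13, so Taro's payoff is 13 + 123.12 = 136.12.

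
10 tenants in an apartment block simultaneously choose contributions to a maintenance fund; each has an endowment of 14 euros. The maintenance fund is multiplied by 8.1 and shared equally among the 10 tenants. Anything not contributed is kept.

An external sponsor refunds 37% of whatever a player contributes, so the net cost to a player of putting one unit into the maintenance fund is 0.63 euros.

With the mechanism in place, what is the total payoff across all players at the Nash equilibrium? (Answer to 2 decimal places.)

1185.80 euros

With the mechanism, a contributed unit returns (8.1/10) / 0.63 = 1.2857 per unit of net cost to the contributor — now above 1 — so contributing fully is weakly dominant for every player.
So the Nash equilibrium is full contribution by all 10; the group earns 10 × (14 × 0.37 + 8.1 × 14) = 1185.80.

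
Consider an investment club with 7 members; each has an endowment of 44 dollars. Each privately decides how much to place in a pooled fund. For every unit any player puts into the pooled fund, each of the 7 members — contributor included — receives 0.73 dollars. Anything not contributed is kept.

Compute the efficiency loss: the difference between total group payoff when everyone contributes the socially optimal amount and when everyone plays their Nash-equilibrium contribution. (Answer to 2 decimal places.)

The private return per contributed unit is 0.73 < 1, so contributing 0 is dominant for every player. At the Nash equilibrium everyone keeps their 44, and the group total is 7 × 44 = 308.
Each contributed unit returns 5.110 to the group as a whole (0.73 to each of 7 players), which exceeds 1, so the social optimum is full contribution: group total = 5.110 × 308 = 1573.88.
Efficiency loss = 1573.88 − 308 = 1265.88.

1265.88 dollars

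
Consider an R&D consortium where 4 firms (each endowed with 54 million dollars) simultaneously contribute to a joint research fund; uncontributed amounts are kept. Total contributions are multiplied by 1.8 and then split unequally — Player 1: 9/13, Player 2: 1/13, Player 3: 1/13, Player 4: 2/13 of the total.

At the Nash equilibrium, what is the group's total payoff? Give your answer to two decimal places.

For player j, contributing a unit is worthwhile iff 1.8 × (j's share) ≥ 1, i.e. iff j's share is at least 0.5556.
Player 1 alone (share 9/13) is above the threshold, contributing 54; the remaining 3 contribute 0. Total contributed: 54.
The joint research fund pays out 1.8 × 54 = 97.20 in total (split across the unequal shares, but the aggregate is all that matters for the group sum).
The 3 free-riders keep 54 each, adding 162. Group total = 162 + 97.20 = 259.20.

259.20 million dollars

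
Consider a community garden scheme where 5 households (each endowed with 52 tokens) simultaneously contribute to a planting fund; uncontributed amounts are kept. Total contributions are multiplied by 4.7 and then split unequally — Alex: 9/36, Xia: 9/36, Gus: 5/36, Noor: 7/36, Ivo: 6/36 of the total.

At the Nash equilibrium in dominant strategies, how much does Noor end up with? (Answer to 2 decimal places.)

147.04 tokens

For player j, contributing a unit is worthwhile iff 4.7 × (j's share) ≥ 1, i.e. iff j's share is at least 0.2128.
The shares above 0.2128 belong to Alex and Xia, contributing 52 each; the remaining 3 contribute 0. Total contributed: 104.
Noor keeps 52 and receives 4.7 × 104 × 7/36 = 95.04 from the planting fund, for a payoff of 147.04.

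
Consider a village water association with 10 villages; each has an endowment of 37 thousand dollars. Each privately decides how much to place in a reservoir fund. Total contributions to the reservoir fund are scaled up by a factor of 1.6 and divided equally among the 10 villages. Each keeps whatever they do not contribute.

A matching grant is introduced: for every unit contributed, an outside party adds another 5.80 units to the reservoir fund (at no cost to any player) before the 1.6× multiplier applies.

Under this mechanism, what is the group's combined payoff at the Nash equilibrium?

With the mechanism, a contributed unit returns 1.6 × 6.80 / 10 = 1.0880 per unit of net cost to the contributor — now above 1 — so contributing fully is weakly dominant for every player.
So the Nash equilibrium is full contribution by all 10; the group earns 1.6 × 6.80 × 370 = 4025.60.

4025.60 thousand dollars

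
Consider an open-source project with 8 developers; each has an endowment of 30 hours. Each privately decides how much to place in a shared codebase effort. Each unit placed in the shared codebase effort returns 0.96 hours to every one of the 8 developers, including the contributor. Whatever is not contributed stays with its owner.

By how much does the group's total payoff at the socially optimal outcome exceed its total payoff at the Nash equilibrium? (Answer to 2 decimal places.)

The private return per contributed unit is 0.96 < 1, so contributing 0 is dominant for every player. At the Nash equilibrium everyone keeps their 30, and the group total is 8 × 30 = 240.
Each contributed unit returns 7.680 to the group as a whole (0.96 to each of 8 players), which exceeds 1, so the social optimum is full contribution: group total = 7.680 × 240 = 1843.20.
Efficiency loss = 1843.20 − 240 = 1603.20.

1603.20 hours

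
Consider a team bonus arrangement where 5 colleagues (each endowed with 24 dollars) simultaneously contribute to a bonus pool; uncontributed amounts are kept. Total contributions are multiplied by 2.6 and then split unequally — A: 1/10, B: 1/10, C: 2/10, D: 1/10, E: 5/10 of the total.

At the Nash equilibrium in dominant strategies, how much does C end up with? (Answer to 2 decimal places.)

Player j's private return per contributed unit is 2.6 × (j's share). Contributing is weakly dominant for j when that share is at least 1/2.6 = 0.3846, and contributing 0 is dominant otherwise.
The only share above 0.3846 is E's 5/10, contributing 24; the remaining 4 contribute 0. Total contributed: 24.
C keeps 24 and receives 2.6 × 24 × 2/10 = 12.48 from the bonus pool, for a payoff of 36.48.

36.48 dollars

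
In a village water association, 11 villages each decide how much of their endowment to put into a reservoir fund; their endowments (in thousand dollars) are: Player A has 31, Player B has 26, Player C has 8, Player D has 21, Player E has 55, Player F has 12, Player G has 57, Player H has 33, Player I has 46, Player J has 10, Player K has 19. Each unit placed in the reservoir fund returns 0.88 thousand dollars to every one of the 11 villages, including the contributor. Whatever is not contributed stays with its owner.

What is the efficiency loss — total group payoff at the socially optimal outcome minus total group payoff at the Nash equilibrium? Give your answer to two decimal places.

The private return per contributed unit is 0.88 < 1 for everyone, so the Nash equilibrium is zero contribution and the group total is Σ E_j = 31 + 26 + 8 + 21 + 55 + 12 + 57 + 33 + 46 + 10 + 19 = 318.
Each contributed unit returns 9.680 to the group, so the social optimum is full contribution by everyone: group total = 9.680 × 318 = 3078.24.
Efficiency loss = (9.680 − 1) × 318 = 2760.24.

2760.24 thousand dollars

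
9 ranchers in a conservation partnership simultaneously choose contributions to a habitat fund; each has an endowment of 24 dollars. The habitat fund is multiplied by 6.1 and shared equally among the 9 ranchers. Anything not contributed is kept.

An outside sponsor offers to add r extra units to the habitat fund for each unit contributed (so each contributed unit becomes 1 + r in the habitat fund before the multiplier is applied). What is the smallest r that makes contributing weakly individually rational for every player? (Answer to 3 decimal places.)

With matching at rate r, one contributed unit becomes (1 + r) in the habitat fund and returns 6.1 × (1 + r) / 9 to the contributor.
Setting this equal to 1: 1 + r = 9/6.1 = 1.4754.
So the minimum matching rate is r = 1.4754 − 1 = 0.475.

0.475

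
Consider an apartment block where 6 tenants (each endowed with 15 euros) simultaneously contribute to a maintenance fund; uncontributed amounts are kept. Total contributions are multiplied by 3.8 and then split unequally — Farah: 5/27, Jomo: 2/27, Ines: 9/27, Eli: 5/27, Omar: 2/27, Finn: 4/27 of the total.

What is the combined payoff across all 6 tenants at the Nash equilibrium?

132.00 euros

For player j, contributing a unit is worthwhile iff 3.8 × (j's share) ≥ 1, i.e. iff j's share is at least 0.2632.
The only share above 0.2632 is Ines's 9/27, contributing 15; the remaining 5 contribute 0. Total contributed: 15.
The maintenance fund pays out 3.8 × 15 = 57.00 in total (split across the unequal shares, but the aggregate is all that matters for the group sum).
The 5 free-riders keep 15 each, adding 75. Group total = 75 + 57.00 = 132.00.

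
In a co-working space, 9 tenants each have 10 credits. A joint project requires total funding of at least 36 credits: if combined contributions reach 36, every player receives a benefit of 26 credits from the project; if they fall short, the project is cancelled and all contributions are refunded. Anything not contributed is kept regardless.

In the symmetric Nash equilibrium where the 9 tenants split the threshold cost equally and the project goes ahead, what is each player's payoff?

Equal share of the threshold: 36/9 = 4.
At this profile no one gains by cutting their contribution: any cut drops the total below 36, the project is cancelled, contributions are refunded, and the deviator ends with 10, which is less than 10 − 4 + 26 = 32. Contributing more than 4 just wastes the excess. So contributing exactly 4 is a best response.
Each player's payoff: 10 − 4 + 26 = 32.

32 credits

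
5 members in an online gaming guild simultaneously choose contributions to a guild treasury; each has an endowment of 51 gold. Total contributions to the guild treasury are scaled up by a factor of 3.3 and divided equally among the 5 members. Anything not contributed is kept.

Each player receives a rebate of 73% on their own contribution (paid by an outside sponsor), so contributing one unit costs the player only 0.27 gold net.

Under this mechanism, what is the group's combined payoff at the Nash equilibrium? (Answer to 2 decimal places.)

Under the mechanism each unit contributed yields (3.3/5) / 0.27 = 2.4444 back to its contributor per unit of net cost, which exceeds 1, making full contribution the dominant choice for everyone.
So the Nash equilibrium is full contribution by all 5; the group earns 5 × (51 × 0.73 + 3.3 × 51) = 1027.65.

1027.65 gold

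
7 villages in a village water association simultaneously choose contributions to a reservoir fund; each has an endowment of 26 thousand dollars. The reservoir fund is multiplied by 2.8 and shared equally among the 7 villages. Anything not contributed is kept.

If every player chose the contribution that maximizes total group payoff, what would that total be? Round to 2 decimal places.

509.60 thousand dollars

Each contributed unit returns 2.800 to the group as a whole (0.4000 to each of 7 players), which exceeds 1, so the social optimum is full contribution: group total = 2.800 × 182 = 509.60.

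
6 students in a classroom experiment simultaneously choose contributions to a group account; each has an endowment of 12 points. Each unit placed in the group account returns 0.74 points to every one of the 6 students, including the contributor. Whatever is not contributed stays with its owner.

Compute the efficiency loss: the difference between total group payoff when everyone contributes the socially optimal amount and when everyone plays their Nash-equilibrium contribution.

The private return per contributed unit is 0.74 < 1, so contributing 0 is dominant for every player. At the Nash equilibrium everyone keeps their 12, and the group total is 6 × 12 = 72.
Each contributed unit returns 4.440 to the group as a whole (0.74 to each of 6 players), which exceeds 1, so the social optimum is full contribution: group total = 4.440 × 72 = 319.68.
Efficiency loss = 319.68 − 72 = 247.68.

247.68 points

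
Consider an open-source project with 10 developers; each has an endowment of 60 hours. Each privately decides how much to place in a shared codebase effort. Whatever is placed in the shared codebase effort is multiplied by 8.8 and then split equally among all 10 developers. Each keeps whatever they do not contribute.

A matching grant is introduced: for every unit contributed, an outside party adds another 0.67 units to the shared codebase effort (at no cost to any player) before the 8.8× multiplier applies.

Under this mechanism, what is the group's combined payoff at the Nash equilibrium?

8817.60 hours

Under the mechanism each unit contributed yields 8.8 × 1.67 / 10 = 1.4696 back to its contributor per unit of net cost, which exceeds 1, making full contribution the dominant choice for everyone.
At the Nash equilibrium everyone contributes 60. Group total payoff = 8.8 × 1.67 × 600 = 8817.60.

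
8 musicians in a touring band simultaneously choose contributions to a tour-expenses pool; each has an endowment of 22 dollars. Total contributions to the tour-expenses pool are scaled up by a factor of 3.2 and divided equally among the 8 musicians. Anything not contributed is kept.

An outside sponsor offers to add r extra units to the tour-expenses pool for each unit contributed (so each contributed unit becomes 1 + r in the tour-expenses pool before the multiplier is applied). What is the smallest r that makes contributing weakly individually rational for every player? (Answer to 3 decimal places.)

With matching at rate r, one contributed unit becomes (1 + r) in the tour-expenses pool and returns 3.2 × (1 + r) / 8 to the contributor.
Setting this equal to 1: 1 + r = 8/3.2 = 2.5000.
So the minimum matching rate is r = 2.5000 − 1 = 1.500.

1.500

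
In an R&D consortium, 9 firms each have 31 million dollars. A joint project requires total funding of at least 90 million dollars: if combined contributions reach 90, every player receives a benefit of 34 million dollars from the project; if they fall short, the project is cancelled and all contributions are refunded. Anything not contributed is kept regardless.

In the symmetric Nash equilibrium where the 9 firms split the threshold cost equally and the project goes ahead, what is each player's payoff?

Equal share of the threshold: 90/9 = 10.
At this profile no one gains by cutting their contribution: any cut drops the total below 90, the project is cancelled, contributions are refunded, and the deviator ends with 31, which is less than 31 − 10 + 34 = 55. Contributing more than 10 just wastes the excess. So contributing exactly 10 is a best response.
Each player's payoff: 31 − 10 + 34 = 55.

55 million dollars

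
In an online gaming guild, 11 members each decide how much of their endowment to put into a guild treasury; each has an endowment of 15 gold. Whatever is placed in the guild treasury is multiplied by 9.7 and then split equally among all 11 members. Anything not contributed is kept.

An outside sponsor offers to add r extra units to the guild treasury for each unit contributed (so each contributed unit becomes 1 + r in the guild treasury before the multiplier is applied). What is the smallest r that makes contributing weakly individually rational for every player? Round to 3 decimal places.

0.134

With matching at rate r, one contributed unit becomes (1 + r) in the guild treasury and returns 9.7 × (1 + r) / 11 to the contributor.
Setting this equal to 1: 1 + r = 11/9.7 = 1.1340.
So the minimum matching rate is r = 1.1340 − 1 = 0.134.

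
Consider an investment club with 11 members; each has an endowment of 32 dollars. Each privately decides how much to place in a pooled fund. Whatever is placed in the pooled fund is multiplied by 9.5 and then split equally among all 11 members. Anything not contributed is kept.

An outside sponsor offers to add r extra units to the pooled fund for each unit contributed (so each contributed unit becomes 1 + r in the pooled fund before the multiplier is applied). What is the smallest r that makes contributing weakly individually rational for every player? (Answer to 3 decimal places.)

0.158

With matching at rate r, one contributed unit becomes (1 + r) in the pooled fund and returns 9.5 × (1 + r) / 11 to the contributor.
Setting this equal to 1: 1 + r = 11/9.5 = 1.1579.
So the minimum matching rate is r = 1.1579 − 1 = 0.158.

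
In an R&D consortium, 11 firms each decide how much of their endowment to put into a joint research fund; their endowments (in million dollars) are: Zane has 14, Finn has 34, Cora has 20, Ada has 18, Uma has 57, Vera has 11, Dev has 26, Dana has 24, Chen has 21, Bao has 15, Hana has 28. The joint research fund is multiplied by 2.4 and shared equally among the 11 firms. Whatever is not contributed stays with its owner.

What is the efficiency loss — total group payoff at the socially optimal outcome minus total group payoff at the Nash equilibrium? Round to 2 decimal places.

The private return per contributed unit is 2.4/11 = 0.2182 < 1 for every player regardless of endowment, so the Nash equilibrium is zero contribution and the group total is Σ E_j = 14 + 34 + 20 + 18 + 57 + 11 + 26 + 24 + 21 + 15 + 28 = 268.
Each contributed unit returns 2.400 to the group, so the social optimum is full contribution by everyone: group total = 2.400 × 268 = 643.20.
Efficiency loss = (2.400 − 1) × 268 = 375.20.

375.20 million dollars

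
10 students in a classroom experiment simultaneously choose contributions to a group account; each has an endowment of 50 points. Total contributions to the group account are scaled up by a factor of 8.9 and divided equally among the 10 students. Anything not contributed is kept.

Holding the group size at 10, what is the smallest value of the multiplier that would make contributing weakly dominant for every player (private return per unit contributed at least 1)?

10

A contributed unit returns (multiplier)/10 to its contributor.
This reaches 1 exactly when the multiplier is 10.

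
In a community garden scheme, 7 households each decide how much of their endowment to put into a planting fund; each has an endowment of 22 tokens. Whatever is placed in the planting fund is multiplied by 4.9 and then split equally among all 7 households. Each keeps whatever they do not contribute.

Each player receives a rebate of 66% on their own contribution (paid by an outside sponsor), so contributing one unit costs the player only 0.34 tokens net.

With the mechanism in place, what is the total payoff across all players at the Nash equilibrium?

With the mechanism, a contributed unit returns (4.9/7) / 0.34 = 2.0588 per unit of net cost to the contributor — now above 1 — so contributing fully is weakly dominant for every player.
So the Nash equilibrium is full contribution by all 7; the group earns 7 × (22 × 0.66 + 4.9 × 22) = 856.24.

856.24 tokens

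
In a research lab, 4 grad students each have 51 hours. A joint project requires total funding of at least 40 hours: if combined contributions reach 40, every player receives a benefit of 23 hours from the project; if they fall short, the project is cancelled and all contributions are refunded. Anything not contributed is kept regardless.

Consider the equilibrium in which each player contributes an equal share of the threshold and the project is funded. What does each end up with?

64 hours

Equal share of the threshold: 40/4 = 10.
At this profile no one gains by cutting their contribution: any cut drops the total below 40, the project is cancelled, contributions are refunded, and the deviator ends with 51, which is less than 51 − 10 + 23 = 64. Contributing more than 10 just wastes the excess. So contributing exactly 10 is a best response.
Each player's payoff: 51 − 10 + 23 = 64.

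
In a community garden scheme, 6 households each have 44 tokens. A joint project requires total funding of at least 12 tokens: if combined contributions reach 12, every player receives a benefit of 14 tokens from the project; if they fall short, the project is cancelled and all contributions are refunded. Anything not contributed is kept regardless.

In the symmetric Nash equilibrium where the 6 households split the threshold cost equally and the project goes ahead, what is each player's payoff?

Equal share of the threshold: 12/6 = 2.
At this profile no one gains by cutting their contribution: any cut drops the total below 12, the project is cancelled, contributions are refunded, and the deviator ends with 44, which is less than 44 − 2 + 14 = 56. Contributing more than 2 just wastes the excess. So contributing exactly 2 is a best response.
Each player's payoff: 44 − 2 + 14 = 56.

56 tokens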